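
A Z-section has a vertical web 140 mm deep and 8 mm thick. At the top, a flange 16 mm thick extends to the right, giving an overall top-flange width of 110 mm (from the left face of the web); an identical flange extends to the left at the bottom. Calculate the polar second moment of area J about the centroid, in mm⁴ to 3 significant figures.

J ≈ 2.72 × 10⁷ mm⁴

Split into non-overlapping primitives; take the origin at the lower-left of the bounding box.
Web: 8 × 140, A = 1 120 mm², y = 70 mm, Ī = 1 829 333 mm⁴.
Top flange (beyond web): 102 × 16, A = 1 632 mm², y = 132 mm, Ī = 34 816 mm⁴.
Bottom flange (beyond web): 102 × 16, A = 1 632 mm², y = 8 mm, Ī = 34 816 mm⁴.
Centroid: ȳ = ΣA·y / ΣA = 70 mm.
Transfer each piece to the centroidal x-axis using Ī + A·d² with d = y − 70:
  web: d = 0 mm → contributes +1 829 333 mm⁴
  top flange (beyond web): d = 62 mm → contributes +6 308 224 mm⁴
  bottom flange (beyond web): d = -62 mm → contributes +6 308 224 mm⁴
Total I = 14 445 781 mm⁴.
For the y-axis: x̄ = 106 mm.
Repeating about the centroidal y-axis gives I_y = 12 709 461 mm⁴.
Polar second moment: J = I_x + I_y = 27 155 243 mm⁴.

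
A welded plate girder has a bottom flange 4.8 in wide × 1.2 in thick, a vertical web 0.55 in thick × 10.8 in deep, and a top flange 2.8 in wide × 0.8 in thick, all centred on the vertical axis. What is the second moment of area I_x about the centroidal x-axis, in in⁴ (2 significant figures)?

I_x ≈ 310 in⁴

Decompose the section into non-overlapping parts with the origin at the bottom-left of its bounding rectangle.
Bottom plate: 4.8 × 1.2, A = 5.76 in², y = 0.6 in, Ī = 0.6912 in⁴.
Web plate: 0.55 × 10.8, A = 5.94 in², y = 6.6 in, Ī = 57.74 in⁴.
Top plate: 2.8 × 0.8, A = 2.24 in², y = 12.4 in, Ī = 0.1195 in⁴.
Centroid: ȳ = ΣA·y / ΣA = 5.053 in.
Transfer each piece to the centroidal x-axis using Ī + A·d² with d = y − 5.053:
  bottom plate: d = -4.453 in → contributes +114.9 in⁴
  web plate: d = 1.547 in → contributes +71.96 in⁴
  top plate: d = 7.347 in → contributes +121 in⁴
Total I = 307.9 in⁴.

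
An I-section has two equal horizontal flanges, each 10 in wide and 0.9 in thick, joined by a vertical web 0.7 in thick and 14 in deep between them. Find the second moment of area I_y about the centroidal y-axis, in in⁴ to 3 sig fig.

I_y ≈ 150 in⁴

Split into non-overlapping primitives; take the origin at the lower-left of the bounding box.
Bottom flange: 10 × 0.9, A = 9 in², x = 5 in, Ī = 75 in⁴.
Web: 0.7 × 14, A = 9.8 in², x = 5 in, Ī = 0.40017 in⁴.
Top flange: 10 × 0.9, A = 9 in², x = 5 in, Ī = 75 in⁴.
By symmetry the centroid is at mid-width, x̄ = 5 in.
All pieces are centred on the centroidal y-axis, so I = ΣĪ = 150.4 in⁴.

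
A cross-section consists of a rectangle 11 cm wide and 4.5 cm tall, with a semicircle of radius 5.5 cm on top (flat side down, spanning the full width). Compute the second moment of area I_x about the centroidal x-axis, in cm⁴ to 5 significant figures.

I_x ≈ 693.47 cm⁴

Split into non-overlapping primitives; take the origin at the lower-left of the bounding box.
Rectangular body: 11 × 4.5, A = 49.5 cm², y = 2.25 cm, Ī = 83.53125 cm⁴.
Semicircular cap: semicircle r = 5.5, A = 47.51659 cm², y = 6.834272 cm, Ī = 100.4345 cm⁴.
Centroid: ȳ = ΣA·y / ΣA = 4.495276 cm.
Transfer each piece to the centroidal x-axis using Ī + A·d² with d = y − 4.495276:
  rectangular body: d = -2.245276 cm → contributes +333.0738 cm⁴
  semicircular cap: d = 2.338997 cm → contributes +360.3933 cm⁴
Total I = 693.467 cm⁴.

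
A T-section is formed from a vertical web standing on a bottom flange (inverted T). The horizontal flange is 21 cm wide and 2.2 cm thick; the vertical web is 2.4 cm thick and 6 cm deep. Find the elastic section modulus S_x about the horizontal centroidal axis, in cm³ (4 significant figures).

S_x ≈ 40.22 cm³

Break the section into simple shapes (no overlaps), measuring from the bottom-left corner of the bounding box.
Flange: 21 × 2.2, A = 46.2 cm², y = 1.1 cm, Ī = 18.634 cm⁴.
Web: 2.4 × 6, A = 14.4 cm², y = 5.2 cm, Ī = 43.2 cm⁴.
Centroid: ȳ = ΣA·y / ΣA = 2.07426 cm.
Transfer each piece to the horizontal centroidal axis using Ī + A·d² with d = y − 2.07426:
  flange: d = -0.974257 cm → contributes +62.486 cm⁴
  web: d = 3.12574 cm → contributes +183.892 cm⁴
Total I = 246.378 cm⁴.
Extreme fibre distance c = 6.12574 cm; S = I/c = 40.2201 cm³.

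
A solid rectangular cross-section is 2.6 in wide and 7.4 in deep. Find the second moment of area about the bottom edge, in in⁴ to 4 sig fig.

The section: 2.6 × 7.4, A = 19.24 in², y = 3.7 in, Ī = 87.7985 in⁴.
Transfer it to the bottom edge using Ī + A·d² with d = y − 0:
  the section: d = 3.7 in → contributes +351.194 in⁴
Total I = 351.194 in⁴.

I_base ≈ 351.2 in⁴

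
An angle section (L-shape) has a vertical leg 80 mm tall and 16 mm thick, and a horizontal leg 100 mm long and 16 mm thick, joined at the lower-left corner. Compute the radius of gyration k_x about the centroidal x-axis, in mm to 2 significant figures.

k_x ≈ 23 mm

Decompose the section into non-overlapping parts with the origin at the bottom-left of its bounding rectangle.
Vertical leg: 16 × 80, A = 1 280 mm², y = 40 mm, Ī = 682 667 mm⁴.
Horizontal leg (remainder): 84 × 16, A = 1 344 mm², y = 8 mm, Ī = 28 672 mm⁴.
Centroid: ȳ = ΣA·y / ΣA = 23.61 mm.
Transfer each piece to the centroidal x-axis using Ī + A·d² with d = y − 23.61:
  vertical leg: d = 16.39 mm → contributes +1 026 526 mm⁴
  horizontal leg (remainder): d = -15.61 mm → contributes +356 157 mm⁴
Total I = 1 382 683 mm⁴.
Radius of gyration: k = √(I/A) = √(1 382 683 / 2 624) = 22.96 mm.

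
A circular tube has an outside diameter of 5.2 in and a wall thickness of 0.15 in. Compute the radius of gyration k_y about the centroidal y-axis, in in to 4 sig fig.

Split into non-overlapping primitives; take the origin at the lower-left of the bounding box.
Outer circle: ⌀5.2, A = 21.2372 in², x = 2.6 in, Ī = 35.8908 in⁴.
Bore (subtracted): ⌀4.9, A = 18.8574 in², x = 2.6 in, Ī = 28.2979 in⁴.
By symmetry the centroid is at mid-width, x̄ = 2.6 in.
All pieces are centred on the centroidal y-axis, so I = ΣĪ (holes subtracted) = 7.59291 in⁴.
Radius of gyration: k = √(I/A) = √(7.59291 / 2.37976) = 1.78623 in.

k_y ≈ 1.786 in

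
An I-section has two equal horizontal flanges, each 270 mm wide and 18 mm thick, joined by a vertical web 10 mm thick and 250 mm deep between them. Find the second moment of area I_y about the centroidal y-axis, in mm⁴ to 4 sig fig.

I_y ≈ 5.907 × 10⁷ mm⁴

Split into non-overlapping primitives; take the origin at the lower-left of the bounding box.
Bottom flange: 270 × 18, A = 4 860 mm², x = 135 mm, Ī = 29 524 500 mm⁴.
Web: 10 × 250, A = 2 500 mm², x = 135 mm, Ī = 20833.3 mm⁴.
Top flange: 270 × 18, A = 4 860 mm², x = 135 mm, Ī = 29 524 500 mm⁴.
By symmetry the centroid is at mid-width, x̄ = 135 mm.
All pieces are centred on the centroidal y-axis, so I = ΣĪ = 59 069 833 mm⁴.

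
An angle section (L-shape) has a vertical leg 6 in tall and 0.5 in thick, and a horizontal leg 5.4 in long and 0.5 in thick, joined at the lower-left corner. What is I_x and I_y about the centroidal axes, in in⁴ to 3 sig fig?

I_x ≈ 19.3 in⁴, I_y ≈ 14.8 in⁴

Treat the section as a set of non-overlapping primitives; coordinates are from the bounding-box lower-left.
Vertical leg: 0.5 × 6, A = 3 in², y = 3 in, Ī = 9 in⁴.
Horizontal leg (remainder): 4.9 × 0.5, A = 2.45 in², y = 0.25 in, Ī = 0.051042 in⁴.
Centroid: ȳ = ΣA·y / ΣA = 1.7638 in.
Transfer each piece to the centroidal x-axis using Ī + A·d² with d = y − 1.7638:
  vertical leg: d = 1.2362 in → contributes +13.585 in⁴
  horizontal leg (remainder): d = -1.5138 in → contributes +5.6652 in⁴
Total I = 19.25 in⁴.
For the y-axis: x̄ = 1.4638 in.
Repeating about the centroidal y-axis gives I_y = 14.796 in⁴.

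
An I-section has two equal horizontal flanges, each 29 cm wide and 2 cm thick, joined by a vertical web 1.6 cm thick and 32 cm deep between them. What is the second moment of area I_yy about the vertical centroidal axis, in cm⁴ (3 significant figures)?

Break the section into simple shapes (no overlaps), measuring from the bottom-left corner of the bounding box.
Bottom flange: 29 × 2, A = 58 cm², x = 14.5 cm, Ī = 4064.8 cm⁴.
Web: 1.6 × 32, A = 51.2 cm², x = 14.5 cm, Ī = 10.923 cm⁴.
Top flange: 29 × 2, A = 58 cm², x = 14.5 cm, Ī = 4064.8 cm⁴.
By symmetry the centroid is at mid-width, x̄ = 14.5 cm.
All pieces are centred on the vertical centroidal axis, so I = ΣĪ = 8140.6 cm⁴.

I_yy ≈ 8140 cm⁴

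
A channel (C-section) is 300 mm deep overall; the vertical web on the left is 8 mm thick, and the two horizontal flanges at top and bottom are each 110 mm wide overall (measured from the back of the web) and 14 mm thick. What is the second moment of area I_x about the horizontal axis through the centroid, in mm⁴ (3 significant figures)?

I_x ≈ 7.64 × 10⁷ mm⁴

Treat the section as a set of non-overlapping primitives; coordinates are from the bounding-box lower-left.
Web: 8 × 300, A = 2 400 mm², y = 150 mm, Ī = 18 000 000 mm⁴.
Top flange (beyond web): 102 × 14, A = 1 428 mm², y = 293 mm, Ī = 23 324 mm⁴.
Bottom flange (beyond web): 102 × 14, A = 1 428 mm², y = 7 mm, Ī = 23 324 mm⁴.
By symmetry the centroid is at mid-height, ȳ = 150 mm.
Transfer each piece to the horizontal axis through the centroid using Ī + A·d² with d = y − 150:
  web: d = 0 mm → contributes +18 000 000 mm⁴
  top flange (beyond web): d = 143 mm → contributes +29 224 496 mm⁴
  bottom flange (beyond web): d = -143 mm → contributes +29 224 496 mm⁴
Total I = 76 448 992 mm⁴.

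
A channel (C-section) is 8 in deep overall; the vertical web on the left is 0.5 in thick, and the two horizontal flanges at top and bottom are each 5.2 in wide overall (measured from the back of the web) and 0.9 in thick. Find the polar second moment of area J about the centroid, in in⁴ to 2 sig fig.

Decompose the section into non-overlapping parts with the origin at the bottom-left of its bounding rectangle.
Web: 0.5 × 8, A = 4 in², y = 4 in, Ī = 21.33 in⁴.
Top flange (beyond web): 4.7 × 0.9, A = 4.23 in², y = 7.55 in, Ī = 0.2855 in⁴.
Bottom flange (beyond web): 4.7 × 0.9, A = 4.23 in², y = 0.45 in, Ī = 0.2855 in⁴.
By symmetry the centroid is at mid-height, ȳ = 4 in.
Transfer each piece to the centroidal x-axis using Ī + A·d² with d = y − 4:
  web: d = 0 in → contributes +21.33 in⁴
  top flange (beyond web): d = 3.55 in → contributes +53.59 in⁴
  bottom flange (beyond web): d = -3.55 in → contributes +53.59 in⁴
Total I = 128.5 in⁴.
For the y-axis: x̄ = 2.015 in.
Repeating about the centroidal y-axis gives I_y = 34.02 in⁴.
Polar second moment: J = I_x + I_y = 162.5 in⁴.

J ≈ 160 in⁴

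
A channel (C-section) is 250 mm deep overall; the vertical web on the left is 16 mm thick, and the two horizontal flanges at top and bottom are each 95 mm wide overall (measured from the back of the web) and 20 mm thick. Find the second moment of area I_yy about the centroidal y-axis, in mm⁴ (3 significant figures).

Decompose the section into non-overlapping parts with the origin at the bottom-left of its bounding rectangle.
Web: 16 × 250, A = 4 000 mm², x = 8 mm, Ī = 85 333 mm⁴.
Top flange (beyond web): 79 × 20, A = 1 580 mm², x = 55.5 mm, Ī = 821 732 mm⁴.
Bottom flange (beyond web): 79 × 20, A = 1 580 mm², x = 55.5 mm, Ī = 821 732 mm⁴.
Centroid: x̄ = ΣA·x / ΣA = 28.964 mm.
Transfer each piece to the centroidal y-axis using Ī + A·d² with d = x − 28.964:
  web: d = -20.964 mm → contributes +1 843 238 mm⁴
  top flange (beyond web): d = 26.536 mm → contributes +1 934 330 mm⁴
  bottom flange (beyond web): d = 26.536 mm → contributes +1 934 330 mm⁴
Total I = 5 711 897 mm⁴.

I_yy ≈ 5.71 × 10⁶ mm⁴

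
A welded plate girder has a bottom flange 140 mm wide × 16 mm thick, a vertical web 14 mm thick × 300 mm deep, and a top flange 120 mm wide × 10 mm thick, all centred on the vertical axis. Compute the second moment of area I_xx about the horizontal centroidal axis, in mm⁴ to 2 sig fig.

Split into non-overlapping primitives; take the origin at the lower-left of the bounding box.
Bottom plate: 140 × 16, A = 2 240 mm², y = 8 mm, Ī = 47 787 mm⁴.
Web plate: 14 × 300, A = 4 200 mm², y = 166 mm, Ī = 31 500 000 mm⁴.
Top plate: 120 × 10, A = 1 200 mm², y = 321 mm, Ī = 10 000 mm⁴.
Centroid: ȳ = ΣA·y / ΣA = 144 mm.
Transfer each piece to the horizontal centroidal axis using Ī + A·d² with d = y − 144:
  bottom plate: d = -136 mm → contributes +41 491 587 mm⁴
  web plate: d = 21.98 mm → contributes +33 528 932 mm⁴
  top plate: d = 177 mm → contributes +37 595 904 mm⁴
Total I = 112 616 423 mm⁴.

I_xx ≈ 1.1 × 10⁸ mm⁴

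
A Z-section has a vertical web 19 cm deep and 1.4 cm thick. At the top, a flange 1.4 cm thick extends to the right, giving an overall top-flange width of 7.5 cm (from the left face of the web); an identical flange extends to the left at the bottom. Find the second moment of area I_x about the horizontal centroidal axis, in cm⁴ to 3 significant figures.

Treat the section as a set of non-overlapping primitives; coordinates are from the bounding-box lower-left.
Web: 1.4 × 19, A = 26.6 cm², y = 9.5 cm, Ī = 800.22 cm⁴.
Top flange (beyond web): 6.1 × 1.4, A = 8.54 cm², y = 18.3 cm, Ī = 1.3949 cm⁴.
Bottom flange (beyond web): 6.1 × 1.4, A = 8.54 cm², y = 0.7 cm, Ī = 1.3949 cm⁴.
Centroid: ȳ = ΣA·y / ΣA = 9.5 cm.
Transfer each piece to the horizontal centroidal axis using Ī + A·d² with d = y − 9.5:
  web: d = 0 cm → contributes +800.22 cm⁴
  top flange (beyond web): d = 8.8 cm → contributes +662.73 cm⁴
  bottom flange (beyond web): d = -8.8 cm → contributes +662.73 cm⁴
Total I = 2125.7 cm⁴.

I_x ≈ 2130 cm⁴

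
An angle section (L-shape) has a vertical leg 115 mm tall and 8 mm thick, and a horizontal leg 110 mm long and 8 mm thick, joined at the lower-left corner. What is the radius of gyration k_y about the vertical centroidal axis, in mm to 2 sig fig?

Decompose the section into non-overlapping parts with the origin at the bottom-left of its bounding rectangle.
Vertical leg: 8 × 115, A = 920 mm², x = 4 mm, Ī = 4 907 mm⁴.
Horizontal leg (remainder): 102 × 8, A = 816 mm², x = 59 mm, Ī = 707 472 mm⁴.
Centroid: x̄ = ΣA·x / ΣA = 29.85 mm.
Transfer each piece to the vertical centroidal axis using Ī + A·d² with d = x − 29.85:
  vertical leg: d = -25.85 mm → contributes +619 792 mm⁴
  horizontal leg (remainder): d = 29.15 mm → contributes +1 400 725 mm⁴
Total I = 2 020 517 mm⁴.
Radius of gyration: k = √(I/A) = √(2 020 517 / 1 736) = 34.12 mm.

k_y ≈ 34 mm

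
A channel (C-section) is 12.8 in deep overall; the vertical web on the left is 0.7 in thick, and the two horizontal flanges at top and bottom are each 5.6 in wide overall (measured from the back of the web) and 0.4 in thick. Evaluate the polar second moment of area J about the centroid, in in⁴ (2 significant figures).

J ≈ 300 in⁴

Treat the section as a set of non-overlapping primitives; coordinates are from the bounding-box lower-left.
Web: 0.7 × 12.8, A = 8.96 in², y = 6.4 in, Ī = 122.3 in⁴.
Top flange (beyond web): 4.9 × 0.4, A = 1.96 in², y = 12.6 in, Ī = 0.02613 in⁴.
Bottom flange (beyond web): 4.9 × 0.4, A = 1.96 in², y = 0.2 in, Ī = 0.02613 in⁴.
By symmetry the centroid is at mid-height, ȳ = 6.4 in.
Transfer each piece to the centroidal x-axis using Ī + A·d² with d = y − 6.4:
  web: d = 0 in → contributes +122.3 in⁴
  top flange (beyond web): d = 6.2 in → contributes +75.37 in⁴
  bottom flange (beyond web): d = -6.2 in → contributes +75.37 in⁴
Total I = 273.1 in⁴.
For the y-axis: x̄ = 1.202 in.
Repeating about the centroidal y-axis gives I_y = 29.59 in⁴.
Polar second moment: J = I_x + I_y = 302.7 in⁴.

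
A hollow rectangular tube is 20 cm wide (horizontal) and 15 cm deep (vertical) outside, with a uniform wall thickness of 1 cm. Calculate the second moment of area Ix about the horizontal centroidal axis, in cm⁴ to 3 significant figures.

Decompose the section into non-overlapping parts with the origin at the bottom-left of its bounding rectangle.
Outer rectangle: 20 × 15, A = 300 cm², y = 7.5 cm, Ī = 5 625 cm⁴.
Inner void (subtracted): 18 × 13, A = 234 cm², y = 7.5 cm, Ī = 3295.5 cm⁴.
By symmetry the centroid is at mid-height, ȳ = 7.5 cm.
All pieces are centred on the horizontal centroidal axis, so I = ΣĪ (holes subtracted) = 2329.5 cm⁴.

Ix ≈ 2330 cm⁴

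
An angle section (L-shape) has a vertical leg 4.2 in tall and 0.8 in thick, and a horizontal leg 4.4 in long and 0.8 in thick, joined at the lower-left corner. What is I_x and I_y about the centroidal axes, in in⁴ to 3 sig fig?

Decompose the section into non-overlapping parts with the origin at the bottom-left of its bounding rectangle.
Vertical leg: 0.8 × 4.2, A = 3.36 in², y = 2.1 in, Ī = 4.9392 in⁴.
Horizontal leg (remainder): 3.6 × 0.8, A = 2.88 in², y = 0.4 in, Ī = 0.1536 in⁴.
Centroid: ȳ = ΣA·y / ΣA = 1.3154 in.
Transfer each piece to the centroidal x-axis using Ī + A·d² with d = y − 1.3154:
  vertical leg: d = 0.78462 in → contributes +7.0077 in⁴
  horizontal leg (remainder): d = -0.91538 in → contributes +2.5668 in⁴
Total I = 9.5745 in⁴.
For the y-axis: x̄ = 1.4154 in.
Repeating about the centroidal y-axis gives I_y = 10.795 in⁴.

I_x ≈ 9.57 in⁴, I_y ≈ 10.8 in⁴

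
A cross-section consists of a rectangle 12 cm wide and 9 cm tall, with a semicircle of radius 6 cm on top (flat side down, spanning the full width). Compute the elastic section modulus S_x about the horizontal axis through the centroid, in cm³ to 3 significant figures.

Treat the section as a set of non-overlapping primitives; coordinates are from the bounding-box lower-left.
Rectangular body: 12 × 9, A = 108 cm², y = 4.5 cm, Ī = 729 cm⁴.
Semicircular cap: semicircle r = 6, A = 56.549 cm², y = 11.546 cm, Ī = 142.25 cm⁴.
Centroid: ȳ = ΣA·y / ΣA = 6.9216 cm.
Transfer each piece to the horizontal axis through the centroid using Ī + A·d² with d = y − 6.9216:
  rectangular body: d = -2.4216 cm → contributes +1362.3 cm⁴
  semicircular cap: d = 4.6249 cm → contributes +1351.8 cm⁴
Total I = 2714.1 cm⁴.
Extreme fibre distance c = 8.0784 cm; S = I/c = 335.97 cm³.

S_x ≈ 336 cm³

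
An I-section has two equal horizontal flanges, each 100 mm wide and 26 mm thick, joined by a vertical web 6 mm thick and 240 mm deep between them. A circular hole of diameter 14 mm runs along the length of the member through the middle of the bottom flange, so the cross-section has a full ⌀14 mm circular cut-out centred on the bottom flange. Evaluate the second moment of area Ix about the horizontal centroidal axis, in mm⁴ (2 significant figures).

Break the section into simple shapes (no overlaps), measuring from the bottom-left corner of the bounding box.
Bottom flange: 100 × 26, A = 2 600 mm², y = 13 mm, Ī = 146 467 mm⁴.
Web: 6 × 240, A = 1 440 mm², y = 146 mm, Ī = 6 912 000 mm⁴.
Top flange: 100 × 26, A = 2 600 mm², y = 279 mm, Ī = 146 467 mm⁴.
Hole (subtracted): ⌀14, A = 153.9 mm², y = 13 mm, Ī = 1 886 mm⁴.
Centroid: ȳ = ΣA·y / ΣA = 149.2 mm.
Transfer each piece to the horizontal centroidal axis using Ī + A·d² with d = y − 149.2:
  bottom flange: d = -136.2 mm → contributes +48 346 862 mm⁴
  web: d = -3.157 mm → contributes +6 926 348 mm⁴
  top flange: d = 129.8 mm → contributes +43 980 684 mm⁴
  hole: d = -136.2 mm → contributes −2 855 684 mm⁴
Total I = 96 398 211 mm⁴.

Ix ≈ 9.6 × 10⁷ mm⁴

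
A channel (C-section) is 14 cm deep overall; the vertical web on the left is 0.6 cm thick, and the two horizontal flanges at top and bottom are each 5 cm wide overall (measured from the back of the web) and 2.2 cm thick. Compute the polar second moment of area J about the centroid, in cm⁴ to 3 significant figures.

Break the section into simple shapes (no overlaps), measuring from the bottom-left corner of the bounding box.
Web: 0.6 × 14, A = 8.4 cm², y = 7 cm, Ī = 137.2 cm⁴.
Top flange (beyond web): 4.4 × 2.2, A = 9.68 cm², y = 12.9 cm, Ī = 3.9043 cm⁴.
Bottom flange (beyond web): 4.4 × 2.2, A = 9.68 cm², y = 1.1 cm, Ī = 3.9043 cm⁴.
By symmetry the centroid is at mid-height, ȳ = 7 cm.
Transfer each piece to the centroidal x-axis using Ī + A·d² with d = y − 7:
  web: d = 0 cm → contributes +137.2 cm⁴
  top flange (beyond web): d = 5.9 cm → contributes +340.87 cm⁴
  bottom flange (beyond web): d = -5.9 cm → contributes +340.87 cm⁴
Total I = 818.93 cm⁴.
For the y-axis: x̄ = 2.0435 cm.
Repeating about the centroidal y-axis gives I_y = 68.1 cm⁴.
Polar second moment: J = I_x + I_y = 887.03 cm⁴.

J ≈ 887 cm⁴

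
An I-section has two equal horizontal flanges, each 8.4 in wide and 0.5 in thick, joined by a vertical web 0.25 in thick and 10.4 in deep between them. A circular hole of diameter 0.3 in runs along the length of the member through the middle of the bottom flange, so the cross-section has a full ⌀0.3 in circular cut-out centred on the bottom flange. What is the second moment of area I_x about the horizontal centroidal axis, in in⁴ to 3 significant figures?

I_x ≈ 271 in⁴

Decompose the section into non-overlapping parts with the origin at the bottom-left of its bounding rectangle.
Bottom flange: 8.4 × 0.5, A = 4.2 in², y = 0.25 in, Ī = 0.0875 in⁴.
Web: 0.25 × 10.4, A = 2.6 in², y = 5.7 in, Ī = 23.435 in⁴.
Top flange: 8.4 × 0.5, A = 4.2 in², y = 11.15 in, Ī = 0.0875 in⁴.
Hole (subtracted): ⌀0.3, A = 0.070686 in², y = 0.25 in, Ī = 0.00039761 in⁴.
Centroid: ȳ = ΣA·y / ΣA = 5.7352 in.
Transfer each piece to the horizontal centroidal axis using Ī + A·d² with d = y − 5.7352:
  bottom flange: d = -5.4852 in → contributes +126.46 in⁴
  web: d = -0.035248 in → contributes +23.438 in⁴
  top flange: d = 5.4148 in → contributes +123.23 in⁴
  hole: d = -5.4852 in → contributes −2.1272 in⁴
Total I = 271 in⁴.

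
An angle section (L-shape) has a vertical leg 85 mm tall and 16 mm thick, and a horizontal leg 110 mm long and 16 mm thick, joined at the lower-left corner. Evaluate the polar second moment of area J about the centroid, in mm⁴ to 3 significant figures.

J ≈ 5.00 × 10⁶ mm⁴

Break the section into simple shapes (no overlaps), measuring from the bottom-left corner of the bounding box.
Vertical leg: 16 × 85, A = 1 360 mm², y = 42.5 mm, Ī = 818 833 mm⁴.
Horizontal leg (remainder): 94 × 16, A = 1 504 mm², y = 8 mm, Ī = 32 085 mm⁴.
Centroid: ȳ = ΣA·y / ΣA = 24.383 mm.
Transfer each piece to the centroidal x-axis using Ī + A·d² with d = y − 24.383:
  vertical leg: d = 18.117 mm → contributes +1 265 236 mm⁴
  horizontal leg (remainder): d = -16.383 mm → contributes +435 747 mm⁴
Total I = 1 700 983 mm⁴.
For the y-axis: x̄ = 36.883 mm.
Repeating about the centroidal y-axis gives I_y = 3 296 883 mm⁴.
Polar second moment: J = I_x + I_y = 4 997 866 mm⁴.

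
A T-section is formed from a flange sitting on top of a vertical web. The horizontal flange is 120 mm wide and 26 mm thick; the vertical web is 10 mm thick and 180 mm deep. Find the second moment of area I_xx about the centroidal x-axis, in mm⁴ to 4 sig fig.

Split into non-overlapping primitives; take the origin at the lower-left of the bounding box.
Flange: 120 × 26, A = 3 120 mm², y = 193 mm, Ī = 175 760 mm⁴.
Web: 10 × 180, A = 1 800 mm², y = 90 mm, Ī = 4 860 000 mm⁴.
Centroid: ȳ = ΣA·y / ΣA = 155.317 mm.
Transfer each piece to the centroidal x-axis using Ī + A·d² with d = y − 155.317:
  flange: d = 37.6829 mm → contributes +4 606 169 mm⁴
  web: d = -65.3171 mm → contributes +12 539 376 mm⁴
Total I = 17 145 545 mm⁴.

I_xx ≈ 1.715 × 10⁷ mm⁴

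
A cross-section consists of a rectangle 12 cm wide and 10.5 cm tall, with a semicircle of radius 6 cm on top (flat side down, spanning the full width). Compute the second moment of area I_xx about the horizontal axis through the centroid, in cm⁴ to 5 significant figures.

I_xx ≈ 3672.4 cm⁴

Split into non-overlapping primitives; take the origin at the lower-left of the bounding box.
Rectangular body: 12 × 10.5, A = 126 cm², y = 5.25 cm, Ī = 1157.625 cm⁴.
Semicircular cap: semicircle r = 6, A = 56.54867 cm², y = 13.04648 cm, Ī = 142.245 cm⁴.
Centroid: ȳ = ΣA·y / ΣA = 7.66514 cm.
Transfer each piece to the horizontal axis through the centroid using Ī + A·d² with d = y − 7.66514:
  rectangular body: d = -2.41514 cm → contributes +1892.57 cm⁴
  semicircular cap: d = 5.38134 cm → contributes +1779.827 cm⁴
Total I = 3672.398 cm⁴.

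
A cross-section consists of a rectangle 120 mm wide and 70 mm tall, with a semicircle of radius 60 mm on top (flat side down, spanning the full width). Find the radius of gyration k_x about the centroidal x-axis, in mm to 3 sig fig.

Split into non-overlapping primitives; take the origin at the lower-left of the bounding box.
Rectangular body: 120 × 70, A = 8 400 mm², y = 35 mm, Ī = 3 430 000 mm⁴.
Semicircular cap: semicircle r = 60, A = 5654.9 mm², y = 95.465 mm, Ī = 1 422 450 mm⁴.
Centroid: ȳ = ΣA·y / ΣA = 59.328 mm.
Transfer each piece to the centroidal x-axis using Ī + A·d² with d = y − 59.328:
  rectangular body: d = -24.328 mm → contributes +8 401 365 mm⁴
  semicircular cap: d = 36.137 mm → contributes +8 807 146 mm⁴
Total I = 17 208 511 mm⁴.
Radius of gyration: k = √(I/A) = √(17 208 511 / 14 055) = 34.991 mm.

k_x ≈ 35.0 mm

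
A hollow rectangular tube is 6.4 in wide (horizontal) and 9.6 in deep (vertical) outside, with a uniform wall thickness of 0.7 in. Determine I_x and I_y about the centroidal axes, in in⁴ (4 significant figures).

Split into non-overlapping primitives; take the origin at the lower-left of the bounding box.
Outer rectangle: 6.4 × 9.6, A = 61.44 in², y = 4.8 in, Ī = 471.859 in⁴.
Inner void (subtracted): 5 × 8.2, A = 41 in², y = 4.8 in, Ī = 229.737 in⁴.
By symmetry the centroid is at mid-height, ȳ = 4.8 in.
All pieces are centred on the centroidal x-axis, so I = ΣĪ (holes subtracted) = 242.123 in⁴.
Repeating about the centroidal y-axis gives I_y = 124.299 in⁴.

I_x ≈ 242.1 in⁴, I_y ≈ 124.3 in⁴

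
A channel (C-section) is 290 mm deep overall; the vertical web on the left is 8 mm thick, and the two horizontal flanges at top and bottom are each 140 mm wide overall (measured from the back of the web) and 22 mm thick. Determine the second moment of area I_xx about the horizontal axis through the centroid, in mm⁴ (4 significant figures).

Treat the section as a set of non-overlapping primitives; coordinates are from the bounding-box lower-left.
Web: 8 × 290, A = 2 320 mm², y = 145 mm, Ī = 16 259 333 mm⁴.
Top flange (beyond web): 132 × 22, A = 2 904 mm², y = 279 mm, Ī = 117 128 mm⁴.
Bottom flange (beyond web): 132 × 22, A = 2 904 mm², y = 11 mm, Ī = 117 128 mm⁴.
By symmetry the centroid is at mid-height, ȳ = 145 mm.
Transfer each piece to the horizontal axis through the centroid using Ī + A·d² with d = y − 145:
  web: d = 0 mm → contributes +16 259 333 mm⁴
  top flange (beyond web): d = 134 mm → contributes +52 261 352 mm⁴
  bottom flange (beyond web): d = -134 mm → contributes +52 261 352 mm⁴
Total I = 120 782 037 mm⁴.

I_xx ≈ 1.208 × 10⁸ mm⁴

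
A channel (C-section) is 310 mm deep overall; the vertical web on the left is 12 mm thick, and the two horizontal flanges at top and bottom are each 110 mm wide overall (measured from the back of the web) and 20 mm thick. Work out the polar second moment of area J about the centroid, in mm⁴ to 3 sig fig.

Split into non-overlapping primitives; take the origin at the lower-left of the bounding box.
Web: 12 × 310, A = 3 720 mm², y = 155 mm, Ī = 29 791 000 mm⁴.
Top flange (beyond web): 98 × 20, A = 1 960 mm², y = 300 mm, Ī = 65 333 mm⁴.
Bottom flange (beyond web): 98 × 20, A = 1 960 mm², y = 10 mm, Ī = 65 333 mm⁴.
By symmetry the centroid is at mid-height, ȳ = 155 mm.
Transfer each piece to the centroidal x-axis using Ī + A·d² with d = y − 155:
  web: d = 0 mm → contributes +29 791 000 mm⁴
  top flange (beyond web): d = 145 mm → contributes +41 274 333 mm⁴
  bottom flange (beyond web): d = -145 mm → contributes +41 274 333 mm⁴
Total I = 112 339 667 mm⁴.
For the y-axis: x̄ = 34.22 mm.
Repeating about the centroidal y-axis gives I_y = 8 955 737 mm⁴.
Polar second moment: J = I_x + I_y = 121 295 404 mm⁴.

J ≈ 1.21 × 10⁸ mm⁴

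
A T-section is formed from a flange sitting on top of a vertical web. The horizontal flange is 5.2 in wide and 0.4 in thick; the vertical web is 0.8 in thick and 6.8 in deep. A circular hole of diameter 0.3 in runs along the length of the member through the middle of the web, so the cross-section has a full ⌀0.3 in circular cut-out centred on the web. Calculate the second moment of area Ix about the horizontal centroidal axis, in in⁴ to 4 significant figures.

Break the section into simple shapes (no overlaps), measuring from the bottom-left corner of the bounding box.
Flange: 5.2 × 0.4, A = 2.08 in², y = 7 in, Ī = 0.0277333 in⁴.
Web: 0.8 × 6.8, A = 5.44 in², y = 3.4 in, Ī = 20.9621 in⁴.
Hole (subtracted): ⌀0.3, A = 0.0706858 in², y = 3.4 in, Ī = 0.000397608 in⁴.
Centroid: ȳ = ΣA·y / ΣA = 4.40519 in.
Transfer each piece to the horizontal centroidal axis using Ī + A·d² with d = y − 4.40519:
  flange: d = 2.59481 in → contributes +14.0324 in⁴
  web: d = -1.00519 in → contributes +26.4588 in⁴
  hole: d = -1.00519 in → contributes −0.0718195 in⁴
Total I = 40.4194 in⁴.

Ix ≈ 40.42 in⁴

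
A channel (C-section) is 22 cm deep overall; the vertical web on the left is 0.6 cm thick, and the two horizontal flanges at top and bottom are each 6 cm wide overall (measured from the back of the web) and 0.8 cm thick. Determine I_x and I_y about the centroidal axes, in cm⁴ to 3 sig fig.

Treat the section as a set of non-overlapping primitives; coordinates are from the bounding-box lower-left.
Web: 0.6 × 22, A = 13.2 cm², y = 11 cm, Ī = 532.4 cm⁴.
Top flange (beyond web): 5.4 × 0.8, A = 4.32 cm², y = 21.6 cm, Ī = 0.2304 cm⁴.
Bottom flange (beyond web): 5.4 × 0.8, A = 4.32 cm², y = 0.4 cm, Ī = 0.2304 cm⁴.
By symmetry the centroid is at mid-height, ȳ = 11 cm.
Transfer each piece to the centroidal x-axis using Ī + A·d² with d = y − 11:
  web: d = 0 cm → contributes +532.4 cm⁴
  top flange (beyond web): d = 10.6 cm → contributes +485.63 cm⁴
  bottom flange (beyond web): d = -10.6 cm → contributes +485.63 cm⁴
Total I = 1503.7 cm⁴.
For the y-axis: x̄ = 1.4868 cm.
Repeating about the centroidal y-axis gives I_y = 68.389 cm⁴.

I_x ≈ 1500 cm⁴, I_y ≈ 68.4 cm⁴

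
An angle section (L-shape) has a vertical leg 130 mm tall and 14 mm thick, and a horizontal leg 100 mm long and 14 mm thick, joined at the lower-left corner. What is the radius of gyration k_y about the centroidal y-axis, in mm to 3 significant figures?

Split into non-overlapping primitives; take the origin at the lower-left of the bounding box.
Vertical leg: 14 × 130, A = 1 820 mm², x = 7 mm, Ī = 29 727 mm⁴.
Horizontal leg (remainder): 86 × 14, A = 1 204 mm², x = 57 mm, Ī = 742 065 mm⁴.
Centroid: x̄ = ΣA·x / ΣA = 26.907 mm.
Transfer each piece to the centroidal y-axis using Ī + A·d² with d = x − 26.907:
  vertical leg: d = -19.907 mm → contributes +751 002 mm⁴
  horizontal leg (remainder): d = 30.093 mm → contributes +1 832 365 mm⁴
Total I = 2 583 366 mm⁴.
Radius of gyration: k = √(I/A) = √(2 583 366 / 3 024) = 29.228 mm.

k_y ≈ 29.2 mm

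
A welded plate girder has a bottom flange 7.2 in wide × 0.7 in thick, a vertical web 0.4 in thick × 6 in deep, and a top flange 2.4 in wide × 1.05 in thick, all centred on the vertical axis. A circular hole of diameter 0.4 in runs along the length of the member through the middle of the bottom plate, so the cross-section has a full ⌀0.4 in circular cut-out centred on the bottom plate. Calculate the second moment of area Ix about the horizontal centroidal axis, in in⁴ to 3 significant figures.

Break the section into simple shapes (no overlaps), measuring from the bottom-left corner of the bounding box.
Bottom plate: 7.2 × 0.7, A = 5.04 in², y = 0.35 in, Ī = 0.2058 in⁴.
Web plate: 0.4 × 6, A = 2.4 in², y = 3.7 in, Ī = 7.2 in⁴.
Top plate: 2.4 × 1.05, A = 2.52 in², y = 7.225 in, Ī = 0.23153 in⁴.
Hole (subtracted): ⌀0.4, A = 0.12566 in², y = 0.35 in, Ī = 0.0012566 in⁴.
Centroid: ȳ = ΣA·y / ΣA = 2.9292 in.
Transfer each piece to the horizontal centroidal axis using Ī + A·d² with d = y − 2.9292:
  bottom plate: d = -2.5792 in → contributes +33.734 in⁴
  web plate: d = 0.77077 in → contributes +8.6258 in⁴
  top plate: d = 4.2958 in → contributes +46.735 in⁴
  hole: d = -2.5792 in → contributes −0.83722 in⁴
Total I = 88.257 in⁴.

Ix ≈ 88.3 in⁴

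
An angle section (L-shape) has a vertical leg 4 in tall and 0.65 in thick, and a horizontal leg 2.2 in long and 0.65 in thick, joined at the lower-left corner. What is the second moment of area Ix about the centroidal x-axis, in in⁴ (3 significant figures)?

Ix ≈ 5.54 in⁴

Decompose the section into non-overlapping parts with the origin at the bottom-left of its bounding rectangle.
Vertical leg: 0.65 × 4, A = 2.6 in², y = 2 in, Ī = 3.4667 in⁴.
Horizontal leg (remainder): 1.55 × 0.65, A = 1.0075 in², y = 0.325 in, Ī = 0.035472 in⁴.
Centroid: ȳ = ΣA·y / ΣA = 1.5322 in.
Transfer each piece to the centroidal x-axis using Ī + A·d² with d = y − 1.5322:
  vertical leg: d = 0.46779 in → contributes +4.0356 in⁴
  horizontal leg (remainder): d = -1.2072 in → contributes +1.5038 in⁴
Total I = 5.5394 in⁴.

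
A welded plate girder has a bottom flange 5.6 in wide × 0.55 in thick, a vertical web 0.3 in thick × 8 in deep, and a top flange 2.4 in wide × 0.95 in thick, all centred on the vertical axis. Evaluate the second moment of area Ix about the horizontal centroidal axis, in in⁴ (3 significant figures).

Ix ≈ 114 in⁴

Break the section into simple shapes (no overlaps), measuring from the bottom-left corner of the bounding box.
Bottom plate: 5.6 × 0.55, A = 3.08 in², y = 0.275 in, Ī = 0.077642 in⁴.
Web plate: 0.3 × 8, A = 2.4 in², y = 4.55 in, Ī = 12.8 in⁴.
Top plate: 2.4 × 0.95, A = 2.28 in², y = 9.025 in, Ī = 0.17148 in⁴.
Centroid: ȳ = ΣA·y / ΣA = 4.168 in.
Transfer each piece to the horizontal centroidal axis using Ī + A·d² with d = y − 4.168:
  bottom plate: d = -3.893 in → contributes +46.757 in⁴
  web plate: d = 0.38196 in → contributes +13.15 in⁴
  top plate: d = 4.857 in → contributes +53.957 in⁴
Total I = 113.86 in⁴.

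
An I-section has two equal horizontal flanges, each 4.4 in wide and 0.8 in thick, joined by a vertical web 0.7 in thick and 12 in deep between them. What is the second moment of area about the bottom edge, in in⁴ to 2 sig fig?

I_base ≈ 1100 in⁴

Decompose the section into non-overlapping parts with the origin at the bottom-left of its bounding rectangle.
Bottom flange: 4.4 × 0.8, A = 3.52 in², y = 0.4 in, Ī = 0.1877 in⁴.
Web: 0.7 × 12, A = 8.4 in², y = 6.8 in, Ī = 100.8 in⁴.
Top flange: 4.4 × 0.8, A = 3.52 in², y = 13.2 in, Ī = 0.1877 in⁴.
Transfer each piece to a horizontal axis along the bottom face using Ī + A·d² with d = y − 0:
  bottom flange: d = 0.4 in → contributes +0.7509 in⁴
  web: d = 6.8 in → contributes +489.2 in⁴
  top flange: d = 13.2 in → contributes +613.5 in⁴
Total I = 1 103 in⁴.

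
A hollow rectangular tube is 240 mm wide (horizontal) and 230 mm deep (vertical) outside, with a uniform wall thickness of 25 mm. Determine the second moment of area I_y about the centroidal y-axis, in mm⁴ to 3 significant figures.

Break the section into simple shapes (no overlaps), measuring from the bottom-left corner of the bounding box.
Outer rectangle: 240 × 230, A = 55 200 mm², x = 120 mm, Ī = 264 960 000 mm⁴.
Inner void (subtracted): 190 × 180, A = 34 200 mm², x = 120 mm, Ī = 102 885 000 mm⁴.
By symmetry the centroid is at mid-width, x̄ = 120 mm.
All pieces are centred on the centroidal y-axis, so I = ΣĪ (holes subtracted) = 162 075 000 mm⁴.

I_y ≈ 1.62 × 10⁸ mm⁴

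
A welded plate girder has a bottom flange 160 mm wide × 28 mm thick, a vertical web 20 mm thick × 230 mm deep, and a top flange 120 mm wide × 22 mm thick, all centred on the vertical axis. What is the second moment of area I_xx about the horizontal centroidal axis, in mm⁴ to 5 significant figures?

I_xx ≈ 1.3201 × 10⁸ mm⁴

Treat the section as a set of non-overlapping primitives; coordinates are from the bounding-box lower-left.
Bottom plate: 160 × 28, A = 4 480 mm², y = 14 mm, Ī = 292693.3 mm⁴.
Web plate: 20 × 230, A = 4 600 mm², y = 143 mm, Ī = 20 278 333 mm⁴.
Top plate: 120 × 22, A = 2 640 mm², y = 269 mm, Ī = 106 480 mm⁴.
Centroid: ȳ = ΣA·y / ΣA = 122.0717 mm.
Transfer each piece to the horizontal centroidal axis using Ī + A·d² with d = y − 122.0717:
  bottom plate: d = -108.0717 mm → contributes +52 616 792 mm⁴
  web plate: d = 20.92833 mm → contributes +22 293 110 mm⁴
  top plate: d = 146.9283 mm → contributes +57 098 624 mm⁴
Total I = 132 008 526 mm⁴.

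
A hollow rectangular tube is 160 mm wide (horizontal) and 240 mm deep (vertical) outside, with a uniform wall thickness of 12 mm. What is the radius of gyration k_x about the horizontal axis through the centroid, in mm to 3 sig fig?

k_x ≈ 88.1 mm

Decompose the section into non-overlapping parts with the origin at the bottom-left of its bounding rectangle.
Outer rectangle: 160 × 240, A = 38 400 mm², y = 120 mm, Ī = 184 320 000 mm⁴.
Inner void (subtracted): 136 × 216, A = 29 376 mm², y = 120 mm, Ī = 114 213 888 mm⁴.
By symmetry the centroid is at mid-height, ȳ = 120 mm.
All pieces are centred on the horizontal axis through the centroid, so I = ΣĪ (holes subtracted) = 70 106 112 mm⁴.
Radius of gyration: k = √(I/A) = √(70 106 112 / 9 024) = 88.141 mm.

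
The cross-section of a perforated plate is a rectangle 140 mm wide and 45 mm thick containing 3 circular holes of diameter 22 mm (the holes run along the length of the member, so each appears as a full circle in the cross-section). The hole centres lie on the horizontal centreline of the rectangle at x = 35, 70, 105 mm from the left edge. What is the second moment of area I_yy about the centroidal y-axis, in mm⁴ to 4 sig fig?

Break the section into simple shapes (no overlaps), measuring from the bottom-left corner of the bounding box.
Plate: 140 × 45, A = 6 300 mm², x = 70 mm, Ī = 10 290 000 mm⁴.
Hole 1 (subtracted): ⌀22, A = 380.133 mm², x = 35 mm, Ī = 11 499 mm⁴.
Hole 2 (subtracted): ⌀22, A = 380.133 mm², x = 70 mm, Ī = 11 499 mm⁴.
Hole 3 (subtracted): ⌀22, A = 380.133 mm², x = 105 mm, Ī = 11 499 mm⁴.
By symmetry the centroid is at mid-width, x̄ = 70 mm.
Transfer each piece to the centroidal y-axis using Ī + A·d² with d = x − 70:
  plate: d = 0 mm → contributes +10 290 000 mm⁴
  hole 1: d = -35 mm → contributes −477 162 mm⁴
  hole 2: d = 0 mm → contributes −11 499 mm⁴
  hole 3: d = 35 mm → contributes −477 162 mm⁴
Total I = 9 324 178 mm⁴.

I_yy ≈ 9.324 × 10⁶ mm⁴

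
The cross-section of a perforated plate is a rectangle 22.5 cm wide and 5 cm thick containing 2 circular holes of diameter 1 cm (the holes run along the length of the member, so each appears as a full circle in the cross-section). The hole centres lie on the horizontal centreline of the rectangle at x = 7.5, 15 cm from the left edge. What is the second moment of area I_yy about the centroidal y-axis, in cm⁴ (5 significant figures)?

I_yy ≈ 4723.9 cm⁴

Split into non-overlapping primitives; take the origin at the lower-left of the bounding box.
Plate: 22.5 × 5, A = 112.5 cm², x = 11.25 cm, Ī = 4746.094 cm⁴.
Hole 1 (subtracted): ⌀1, A = 0.7853982 cm², x = 7.5 cm, Ī = 0.04908739 cm⁴.
Hole 2 (subtracted): ⌀1, A = 0.7853982 cm², x = 15 cm, Ī = 0.04908739 cm⁴.
By symmetry the centroid is at mid-width, x̄ = 11.25 cm.
Transfer each piece to the centroidal y-axis using Ī + A·d² with d = x − 11.25:
  plate: d = 0 cm → contributes +4746.094 cm⁴
  hole 1: d = -3.75 cm → contributes −11.09375 cm⁴
  hole 2: d = 3.75 cm → contributes −11.09375 cm⁴
Total I = 4723.906 cm⁴.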